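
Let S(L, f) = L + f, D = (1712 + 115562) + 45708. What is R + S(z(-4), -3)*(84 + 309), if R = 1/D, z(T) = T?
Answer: -448363481/162982 ≈ -2751.0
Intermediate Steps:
D = 162982 (D = 117274 + 45708 = 162982)
R = 1/162982 ≈ 6.1356e-6
R + S(z(-4), -3)*(84 + 309) = 1/162982 + (-4 - 3)*(84 + 309) = 1/162982 - 7*393 = 1/162982 - 2751 = -448363481/162982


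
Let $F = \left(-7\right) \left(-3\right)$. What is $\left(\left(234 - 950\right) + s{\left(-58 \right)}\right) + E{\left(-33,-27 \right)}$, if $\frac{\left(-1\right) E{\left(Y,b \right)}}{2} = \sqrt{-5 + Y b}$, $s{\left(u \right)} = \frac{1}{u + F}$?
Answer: $- \frac{26493}{37} - 2 \sqrt{886} \approx -775.56$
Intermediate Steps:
$F = 21$
$s{\left(u \right)} = \frac{1}{21 + u}$ ($s{\left(u \right)} = \frac{1}{u + 21} = \frac{1}{21 + u}$)
$E{\left(Y,b \right)} = - 2 \sqrt{-5 + Y b}$
$\left(\left(234 - 950\right) + s{\left(-58 \right)}\right) + E{\left(-33,-27 \right)} = \left(\left(234 - 950\right) + \frac{1}{21 - 58}\right) - 2 \sqrt{-5 - -891} = \left(\left(234 - 950\right) + \frac{1}{-37}\right) - 2 \sqrt{-5 + 891} = \left(-716 - \frac{1}{37}\right) - 2 \sqrt{886} = - \frac{26493}{37} - 2 \sqrt{886}$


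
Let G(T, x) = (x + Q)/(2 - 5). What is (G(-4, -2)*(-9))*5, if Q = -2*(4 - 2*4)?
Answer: 90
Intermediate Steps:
Q = 8 (Q = -2*(4 - 8) = -2*(-4) = 8)
G(T, x) = -8/3 - x/3 (G(T, x) = (x + 8)/(2 - 5) = (8 + x)/(-3) = (8 + x)*(-⅓) = -8/3 - x/3)
(G(-4, -2)*(-9))*5 = ((-8/3 - ⅓*(-2))*(-9))*5 = ((-8/3 + ⅔)*(-9))*5 = -2*(-9)*5 = 18*5 = 90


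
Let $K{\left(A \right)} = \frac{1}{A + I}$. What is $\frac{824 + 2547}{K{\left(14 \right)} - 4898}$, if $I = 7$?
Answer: $- \frac{70791}{102857} \approx -0.68825$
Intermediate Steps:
$K{\left(A \right)} = \frac{1}{7 + A}$ ($K{\left(A \right)} = \frac{1}{A + 7} = \frac{1}{7 + A}$)
$\frac{824 + 2547}{K{\left(14 \right)} - 4898} = \frac{824 + 2547}{\frac{1}{7 + 14} - 4898} = \frac{3371}{\frac{1}{21} - 4898} = \frac{3371}{- \frac{102857}{21}} = 3371 \left(- \frac{21}{102857}\right) = - \frac{70791}{102857}$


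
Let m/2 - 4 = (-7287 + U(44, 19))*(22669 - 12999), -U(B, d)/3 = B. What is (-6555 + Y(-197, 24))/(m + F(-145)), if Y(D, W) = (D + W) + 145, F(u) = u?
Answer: 6583/143483597 ≈ 4.5880e-5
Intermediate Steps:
U(B, d) = -3*B
Y(D, W) = 145 + D + W
m = -143483452 (m = 8 + 2*((-7287 - 3*44)*(22669 - 12999)) = 8 + 2*((-7287 - 132)*9670) = 8 + 2*(-7419*9670) = 8 + 2*(-71741730) = 8 - 143483460 = -143483452)
(-6555 + Y(-197, 24))/(m + F(-145)) = (-6555 + (145 - 197 + 24))/(-143483452 - 145) = (-6555 - 28)/(-143483597) = -6583*(-1/143483597) = 6583/143483597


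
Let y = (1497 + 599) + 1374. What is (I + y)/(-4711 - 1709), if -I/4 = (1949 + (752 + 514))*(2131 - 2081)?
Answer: 63953/642 ≈ 99.615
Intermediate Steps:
y = 3470 (y = 2096 + 1374 = 3470)
I = -643000 (I = -4*(1949 + (752 + 514))*(2131 - 2081) = -4*(1949 + 1266)*50 = -12860*50 = -4*160750 = -643000)
(I + y)/(-4711 - 1709) = (-643000 + 3470)/(-4711 - 1709) = -639530/(-6420) = -639530*(-1/6420) = 63953/642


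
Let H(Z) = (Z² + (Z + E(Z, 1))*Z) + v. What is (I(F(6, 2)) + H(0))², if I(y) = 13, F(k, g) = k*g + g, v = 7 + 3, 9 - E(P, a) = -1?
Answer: 529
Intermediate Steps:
E(P, a) = 10 (E(P, a) = 9 - 1*(-1) = 9 + 1 = 10)
v = 10
F(k, g) = g + g*k (F(k, g) = g*k + g = g + g*k)
H(Z) = 10 + Z² + Z*(10 + Z) (H(Z) = (Z² + (Z + 10)*Z) + 10 = (Z² + (10 + Z)*Z) + 10 = (Z² + Z*(10 + Z)) + 10 = 10 + Z² + Z*(10 + Z))
(I(F(6, 2)) + H(0))² = (13 + (10 + 2*0² + 10*0))² = (13 + (10 + 2*0 + 0))² = (13 + (10 + 0 + 0))² = (13 + 10)² = 23² = 529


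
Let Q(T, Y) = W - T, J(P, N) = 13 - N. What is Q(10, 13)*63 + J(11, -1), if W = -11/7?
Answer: -715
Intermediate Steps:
W = -11/7 (W = -11*⅐ = -11/7 ≈ -1.5714)
Q(T, Y) = -11/7 - T
Q(10, 13)*63 + J(11, -1) = (-11/7 - 1*10)*63 + (13 - 1*(-1)) = (-11/7 - 10)*63 + (13 + 1) = -81/7*63 + 14 = -729 + 14 = -715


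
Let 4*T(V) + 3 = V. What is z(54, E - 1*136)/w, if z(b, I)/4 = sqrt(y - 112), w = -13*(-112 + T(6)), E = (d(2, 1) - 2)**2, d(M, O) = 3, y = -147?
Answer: 16*I*sqrt(259)/5785 ≈ 0.044511*I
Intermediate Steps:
T(V) = -3/4 + V/4
E = 1 (E = (3 - 2)**2 = 1**2 = 1)
w = 5785/4 (w = -13*(-112 + (-3/4 + (1/4)*6)) = -13*(-112 + (-3/4 + 3/2)) = -13*(-112 + 3/4) = -13*(-445/4) = 5785/4 ≈ 1446.3)
z(b, I) = 4*I*sqrt(259) (z(b, I) = 4*sqrt(-147 - 112) = 4*sqrt(-259) = 4*(I*sqrt(259)) = 4*I*sqrt(259))
z(54, E - 1*136)/w = (4*I*sqrt(259))/(5785/4) = (4*I*sqrt(259))*(4/5785) = 16*I*sqrt(259)/5785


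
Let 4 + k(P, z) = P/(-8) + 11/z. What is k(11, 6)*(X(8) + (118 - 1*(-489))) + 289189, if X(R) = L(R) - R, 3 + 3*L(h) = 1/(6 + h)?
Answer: 289367567/1008 ≈ 2.8707e+5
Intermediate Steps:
L(h) = -1 + 1/(3*(6 + h))
X(R) = -R + (-17/3 - R)/(6 + R) (X(R) = (-17/3 - R)/(6 + R) - R = -R + (-17/3 - R)/(6 + R))
k(P, z) = -4 + 11/z - P/8 (k(P, z) = -4 + (P/(-8) + 11/z) = -4 + (P*(-⅛) + 11/z) = -4 + (-P/8 + 11/z) = -4 + (11/z - P/8) = -4 + 11/z - P/8)
k(11, 6)*(X(8) + (118 - 1*(-489))) + 289189 = (-4 + 11/6 - ⅛*11)*((-17/3 - 1*8² - 7*8)/(6 + 8) + (118 - 1*(-489))) + 289189 = (-4 + 11*(⅙) - 11/8)*((-17/3 - 1*64 - 56)/14 + (118 + 489)) + 289189 = (-4 + 11/6 - 11/8)*((-17/3 - 64 - 56)/14 + 607) + 289189 = -85*((1/14)*(-377/3) + 607)/24 + 289189 = -85*(-377/42 + 607)/24 + 289189 = -85/24*25117/42 + 289189 = -2134945/1008 + 289189 = 289367567/1008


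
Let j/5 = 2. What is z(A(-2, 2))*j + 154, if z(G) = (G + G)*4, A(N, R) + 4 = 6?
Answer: 314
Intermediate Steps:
j = 10 (j = 5*2 = 10)
A(N, R) = 2 (A(N, R) = -4 + 6 = 2)
z(G) = 8*G (z(G) = (2*G)*4 = 8*G)
z(A(-2, 2))*j + 154 = (8*2)*10 + 154 = 16*10 + 154 = 160 + 154 = 314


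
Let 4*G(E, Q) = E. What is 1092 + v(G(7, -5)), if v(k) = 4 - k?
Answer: 4377/4 ≈ 1094.3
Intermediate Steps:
G(E, Q) = E/4
1092 + v(G(7, -5)) = 1092 + (4 - 7/4) = 1092 + 9/4 = 4377/4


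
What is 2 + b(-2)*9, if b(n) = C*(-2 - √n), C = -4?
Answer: 74 + 36*I*√2 ≈ 74.0 + 50.912*I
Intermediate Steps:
b(n) = 8 + 4*√n (b(n) = -4*(-2 - √n) = 8 + 4*√n)
2 + b(-2)*9 = 2 + (8 + 4*√(-2))*9 = 2 + (8 + 4*(I*√2))*9 = 2 + (8 + 4*I*√2)*9 = 2 + (72 + 36*I*√2) = 74 + 36*I*√2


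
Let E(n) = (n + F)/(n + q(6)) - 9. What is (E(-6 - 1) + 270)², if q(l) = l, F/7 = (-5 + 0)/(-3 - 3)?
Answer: 2474329/36 ≈ 68731.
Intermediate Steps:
F = 35/6 (F = 7*((-5 + 0)/(-3 - 3)) = 7*(-5/(-6)) = 7*(-5*(-⅙)) = 7*(⅚) = 35/6 ≈ 5.8333)
E(n) = -9 + (35/6 + n)/(6 + n) (E(n) = (n + 35/6)/(n + 6) - 9 = (35/6 + n)/(6 + n) - 9 = -9 + (35/6 + n)/(6 + n))
(E(-6 - 1) + 270)² = ((-289 - 48*(-6 - 1))/(6*(6 + (-6 - 1))) + 270)² = ((-289 - 48*(-7))/(6*(6 - 7)) + 270)² = ((⅙)*(-289 + 336)/(-1) + 270)² = ((⅙)*(-1)*47 + 270)² = (-47/6 + 270)² = (1573/6)² = 2474329/36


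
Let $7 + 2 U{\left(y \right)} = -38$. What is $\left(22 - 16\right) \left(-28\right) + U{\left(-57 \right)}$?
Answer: $- \frac{381}{2} \approx -190.5$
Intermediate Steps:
$U{\left(y \right)} = - \frac{45}{2}$ ($U{\left(y \right)} = - \frac{7}{2} + \frac{1}{2} \left(-38\right) = - \frac{7}{2} - 19 = - \frac{45}{2}$)
$\left(22 - 16\right) \left(-28\right) + U{\left(-57 \right)} = \left(22 - 16\right) \left(-28\right) - \frac{45}{2} = 6 \left(-28\right) - \frac{45}{2} = -168 - \frac{45}{2} = - \frac{381}{2}$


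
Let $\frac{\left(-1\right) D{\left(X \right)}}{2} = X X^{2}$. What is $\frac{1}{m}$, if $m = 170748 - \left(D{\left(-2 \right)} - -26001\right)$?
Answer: $\frac{1}{144731} \approx 6.9094 \cdot 10^{-6}$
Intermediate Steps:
$D{\left(X \right)} = - 2 X^{3}$ ($D{\left(X \right)} = - 2 X X^{2} = - 2 X^{3}$)
$m = 144731$ ($m = 170748 - \left(- 2 \left(-2\right)^{3} - -26001\right) = 170748 - \left(\left(-2\right) \left(-8\right) + 26001\right) = 170748 - \left(16 + 26001\right) = 170748 - 26017 = 144731$)
$\frac{1}{m} = \frac{1}{144731}$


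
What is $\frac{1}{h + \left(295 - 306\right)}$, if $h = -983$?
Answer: $- \frac{1}{994} \approx -0.001006$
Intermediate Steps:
$\frac{1}{h + \left(295 - 306\right)} = \frac{1}{-983 + \left(295 - 306\right)} = \frac{1}{-983 - 11} = \frac{1}{-994} = - \frac{1}{994}$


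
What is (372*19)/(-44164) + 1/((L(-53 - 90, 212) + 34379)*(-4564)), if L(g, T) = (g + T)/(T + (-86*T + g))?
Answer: -5035736272165987/31465513280615792 ≈ -0.16004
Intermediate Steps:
L(g, T) = (T + g)/(g - 85*T) (L(g, T) = (T + g)/(T + (g - 86*T)) = (T + g)/(g - 85*T))
(372*19)/(-44164) + 1/((L(-53 - 90, 212) + 34379)*(-4564)) = (372*19)/(-44164) + 1/(((212 + (-53 - 90))/((-53 - 90) - 85*212) + 34379)*(-4564)) = 7068*(-1/44164) - 1/4564/((212 - 143)/(-143 - 18020) + 34379) = -1767/11041 - 1/4564/(69/(-18163) + 34379) = -1767/11041 - 1/4564/(-1/18163*69 + 34379) = -1767/11041 - 1/4564/(-69/18163 + 34379) = -1767/11041 - 1/4564/(624425708/18163) = -1767/11041 + (18163/624425708)*(-1/4564) = -1767/11041 - 18163/2849878931312 = -5035736272165987/31465513280615792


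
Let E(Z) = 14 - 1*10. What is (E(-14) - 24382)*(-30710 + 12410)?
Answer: 446117400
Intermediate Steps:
E(Z) = 4 (E(Z) = 14 - 10 = 4)
(E(-14) - 24382)*(-30710 + 12410) = (4 - 24382)*(-30710 + 12410) = -24378*(-18300) = 446117400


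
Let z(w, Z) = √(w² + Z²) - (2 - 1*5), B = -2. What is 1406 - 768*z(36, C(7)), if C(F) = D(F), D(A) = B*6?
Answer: -898 - 9216*√10 ≈ -30042.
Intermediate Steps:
D(A) = -12 (D(A) = -2*6 = -12)
C(F) = -12
z(w, Z) = 3 + √(Z² + w²) (z(w, Z) = √(Z² + w²) - (2 - 5) = √(Z² + w²) - 1*(-3) = √(Z² + w²) + 3 = 3 + √(Z² + w²))
1406 - 768*z(36, C(7)) = 1406 - 768*(3 + √((-12)² + 36²)) = 1406 - 768*(3 + √(144 + 1296)) = 1406 - 768*(3 + √1440) = 1406 - 768*(3 + 12*√10) = 1406 + (-2304 - 9216*√10) = -898 - 9216*√10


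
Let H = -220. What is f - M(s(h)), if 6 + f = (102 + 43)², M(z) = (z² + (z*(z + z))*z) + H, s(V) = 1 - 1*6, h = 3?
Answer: 21464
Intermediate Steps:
s(V) = -5 (s(V) = 1 - 6 = -5)
M(z) = -220 + z² + 2*z³ (M(z) = (z² + (z*(z + z))*z) - 220 = (z² + (z*(2*z))*z) - 220 = (z² + (2*z²)*z) - 220 = (z² + 2*z³) - 220 = -220 + z² + 2*z³)
f = 21019 (f = -6 + (102 + 43)² = -6 + 145² = -6 + 21025 = 21019)
f - M(s(h)) = 21019 - (-220 + (-5)² + 2*(-5)³) = 21019 - (-220 + 25 + 2*(-125)) = 21019 - (-220 + 25 - 250) = 21019 - 1*(-445) = 21019 + 445 = 21464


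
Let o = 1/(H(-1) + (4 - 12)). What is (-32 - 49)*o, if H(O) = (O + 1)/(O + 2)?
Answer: 81/8 ≈ 10.125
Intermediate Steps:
H(O) = (1 + O)/(2 + O)
o = -⅛ (o = 1/((1 - 1)/(2 - 1) + (4 - 12)) = 1/(0/1 - 8) = 1/(1*0 - 8) = 1/(0 - 8) = 1/(-8) = -⅛ ≈ -0.12500)
(-32 - 49)*o = (-32 - 49)*(-⅛) = -81*(-⅛) = 81/8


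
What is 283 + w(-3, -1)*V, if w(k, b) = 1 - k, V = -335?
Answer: -1057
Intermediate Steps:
283 + w(-3, -1)*V = 283 + (1 - 1*(-3))*(-335) = 283 + (1 + 3)*(-335) = 283 + 4*(-335) = 283 - 1340 = -1057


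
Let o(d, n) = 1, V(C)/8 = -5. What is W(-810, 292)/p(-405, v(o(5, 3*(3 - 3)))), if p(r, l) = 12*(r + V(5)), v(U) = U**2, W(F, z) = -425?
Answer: 85/1068 ≈ 0.079588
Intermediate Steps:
V(C) = -40 (V(C) = 8*(-5) = -40)
p(r, l) = -480 + 12*r (p(r, l) = 12*(r - 40) = 12*(-40 + r) = -480 + 12*r)
W(-810, 292)/p(-405, v(o(5, 3*(3 - 3)))) = -425/(-480 + 12*(-405)) = -425/(-480 - 4860) = -425/(-5340) = -425*(-1/5340) = 85/1068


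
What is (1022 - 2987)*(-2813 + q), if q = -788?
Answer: 7075965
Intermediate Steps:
(1022 - 2987)*(-2813 + q) = (1022 - 2987)*(-2813 - 788) = -1965*(-3601) = 7075965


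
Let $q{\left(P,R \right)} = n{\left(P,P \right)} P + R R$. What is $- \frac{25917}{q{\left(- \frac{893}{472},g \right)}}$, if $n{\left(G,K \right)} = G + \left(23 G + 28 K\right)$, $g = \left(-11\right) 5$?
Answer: $- \frac{1443473232}{178847237} \approx -8.071$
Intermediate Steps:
$g = -55$
$n{\left(G,K \right)} = 24 G + 28 K$
$q{\left(P,R \right)} = R^{2} + 52 P^{2}$ ($q{\left(P,R \right)} = \left(24 P + 28 P\right) P + R R = 52 P P + R^{2} = 52 P^{2} + R^{2} = R^{2} + 52 P^{2}$)
$- \frac{25917}{q{\left(- \frac{893}{472},g \right)}} = - \frac{25917}{\left(-55\right)^{2} + 52 \left(- \frac{893}{472}\right)^{2}} = - \frac{25917}{3025 + 52 \left(- \frac{893}{472}\right)^{2}} = - \frac{25917}{3025 + 52 \cdot \frac{797449}{222784}} = - \frac{25917}{3025 + \frac{10366837}{55696}} = - \frac{25917}{\frac{178847237}{55696}} = \left(-25917\right) \frac{55696}{178847237} = - \frac{1443473232}{178847237}$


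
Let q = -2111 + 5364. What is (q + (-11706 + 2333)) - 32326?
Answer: -38446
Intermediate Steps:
q = 3253
(q + (-11706 + 2333)) - 32326 = (3253 + (-11706 + 2333)) - 32326 = (3253 - 9373) - 32326 = -6120 - 32326 = -38446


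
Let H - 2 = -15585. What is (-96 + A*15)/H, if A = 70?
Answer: -954/15583 ≈ -0.061221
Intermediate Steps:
H = -15583 (H = 2 - 15585 = -15583)
(-96 + A*15)/H = (-96 + 70*15)/(-15583) = (-96 + 1050)*(-1/15583) = 954*(-1/15583) = -954/15583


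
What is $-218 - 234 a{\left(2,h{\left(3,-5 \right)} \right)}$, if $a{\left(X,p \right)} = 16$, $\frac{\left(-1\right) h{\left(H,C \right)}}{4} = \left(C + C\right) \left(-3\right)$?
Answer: $-3962$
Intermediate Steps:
$h{\left(H,C \right)} = 24 C$ ($h{\left(H,C \right)} = - 4 \left(C + C\right) \left(-3\right) = - 4 \cdot 2 C \left(-3\right) = - 4 \left(- 6 C\right) = 24 C$)
$-218 - 234 a{\left(2,h{\left(3,-5 \right)} \right)} = -218 - 3744 = -3962$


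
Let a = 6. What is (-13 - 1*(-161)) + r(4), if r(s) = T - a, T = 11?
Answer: 153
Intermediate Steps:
r(s) = 5 (r(s) = 11 - 1*6 = 11 - 6 = 5)
(-13 - 1*(-161)) + r(4) = (-13 - 1*(-161)) + 5 = (-13 + 161) + 5 = 148 + 5 = 153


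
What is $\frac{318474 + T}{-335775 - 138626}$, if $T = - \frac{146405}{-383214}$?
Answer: $- \frac{122043841841}{181797104814} \approx -0.67132$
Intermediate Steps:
$T = \frac{146405}{383214}$ ($T = \left(-146405\right) \left(- \frac{1}{383214}\right) = \frac{146405}{383214} \approx 0.38204$)
$\frac{318474 + T}{-335775 - 138626} = \frac{318474 + \frac{146405}{383214}}{-335775 - 138626} = \frac{122043841841}{383214 \left(-474401\right)} = \frac{122043841841}{383214} \left(- \frac{1}{474401}\right) = - \frac{122043841841}{181797104814}$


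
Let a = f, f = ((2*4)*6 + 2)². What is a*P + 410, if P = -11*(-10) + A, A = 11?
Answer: 302910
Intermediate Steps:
f = 2500 (f = (8*6 + 2)² = (48 + 2)² = 50² = 2500)
P = 121 (P = -11*(-10) + 11 = 110 + 11 = 121)
a = 2500
a*P + 410 = 2500*121 + 410 = 302500 + 410 = 302910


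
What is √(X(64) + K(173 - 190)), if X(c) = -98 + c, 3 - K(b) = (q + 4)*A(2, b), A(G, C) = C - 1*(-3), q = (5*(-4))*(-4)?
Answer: √1145 ≈ 33.838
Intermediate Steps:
q = 80 (q = -20*(-4) = 80)
A(G, C) = 3 + C (A(G, C) = C + 3 = 3 + C)
K(b) = -249 - 84*b (K(b) = 3 - (80 + 4)*(3 + b) = 3 - 84*(3 + b) = 3 - (252 + 84*b) = 3 + (-252 - 84*b) = -249 - 84*b)
√(X(64) + K(173 - 190)) = √((-98 + 64) + (-249 - 84*(173 - 190))) = √(-34 + (-249 - 84*(-17))) = √(-34 + (-249 + 1428)) = √(-34 + 1179) = √1145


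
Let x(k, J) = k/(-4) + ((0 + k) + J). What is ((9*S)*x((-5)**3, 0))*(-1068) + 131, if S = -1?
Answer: -900994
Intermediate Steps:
x(k, J) = J + 3*k/4 (x(k, J) = k*(-1/4) + (k + J) = -k/4 + (J + k) = J + 3*k/4)
((9*S)*x((-5)**3, 0))*(-1068) + 131 = ((9*(-1))*(0 + (3/4)*(-5)**3))*(-1068) + 131 = -9*(0 + (3/4)*(-125))*(-1068) + 131 = -9*(0 - 375/4)*(-1068) + 131 = -9*(-375/4)*(-1068) + 131 = (3375/4)*(-1068) + 131 = -901125 + 131 = -900994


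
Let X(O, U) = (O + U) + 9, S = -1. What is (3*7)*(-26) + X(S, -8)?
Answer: -546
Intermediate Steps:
X(O, U) = 9 + O + U
(3*7)*(-26) + X(S, -8) = (3*7)*(-26) + (9 - 1 - 8) = 21*(-26) + 0 = -546 + 0 = -546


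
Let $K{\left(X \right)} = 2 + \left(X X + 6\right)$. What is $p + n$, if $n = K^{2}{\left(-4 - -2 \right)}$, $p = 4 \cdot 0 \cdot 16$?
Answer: $144$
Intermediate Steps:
$p = 0$ ($p = 0 \cdot 16 = 0$)
$K{\left(X \right)} = 8 + X^{2}$ ($K{\left(X \right)} = 2 + \left(X^{2} + 6\right) = 2 + \left(6 + X^{2}\right) = 8 + X^{2}$)
$n = 144$ ($n = \left(8 + \left(-4 - -2\right)^{2}\right)^{2} = \left(8 + \left(-4 + 2\right)^{2}\right)^{2} = \left(8 + \left(-2\right)^{2}\right)^{2} = \left(8 + 4\right)^{2} = 12^{2} = 144$)
$p + n = 0 + 144 = 144$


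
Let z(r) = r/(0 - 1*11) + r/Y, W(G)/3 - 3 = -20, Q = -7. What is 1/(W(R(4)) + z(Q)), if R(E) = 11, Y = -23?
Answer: -253/12665 ≈ -0.019976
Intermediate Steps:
W(G) = -51 (W(G) = 9 + 3*(-20) = 9 - 60 = -51)
z(r) = -34*r/253 (z(r) = r/(0 - 1*11) + r/(-23) = r/(0 - 11) + r*(-1/23) = r/(-11) - r/23 = r*(-1/11) - r/23 = -r/11 - r/23 = -34*r/253)
1/(W(R(4)) + z(Q)) = 1/(-51 - 34/253*(-7)) = 1/(-51 + 238/253) = 1/(-12665/253) = -253/12665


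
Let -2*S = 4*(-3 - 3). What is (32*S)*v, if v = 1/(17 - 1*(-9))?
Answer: 192/13 ≈ 14.769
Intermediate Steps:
v = 1/26 (v = 1/(17 + 9) = 1/26 ≈ 0.038462)
S = 12 (S = -2*(-3 - 3) = -2*(-6) = -½*(-24) = 12)
(32*S)*v = (32*12)*(1/26) = 384*(1/26) = 192/13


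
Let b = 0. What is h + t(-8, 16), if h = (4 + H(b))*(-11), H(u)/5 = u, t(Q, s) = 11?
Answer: -33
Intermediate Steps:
H(u) = 5*u
h = -44 (h = (4 + 5*0)*(-11) = (4 + 0)*(-11) = 4*(-11) = -44)
h + t(-8, 16) = -44 + 11 = -33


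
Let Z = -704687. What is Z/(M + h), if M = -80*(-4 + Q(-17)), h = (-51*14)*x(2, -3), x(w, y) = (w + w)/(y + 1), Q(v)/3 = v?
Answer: -704687/5828 ≈ -120.91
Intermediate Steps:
Q(v) = 3*v
x(w, y) = 2*w/(1 + y) (x(w, y) = (2*w)/(1 + y) = 2*w/(1 + y))
h = 1428 (h = (-51*14)*(2*2/(1 - 3)) = -1428*2/(-2) = -1428*2*(-1)/2 = -714*(-2) = 1428)
M = 4400 (M = -80*(-4 + 3*(-17)) = -80*(-4 - 51) = -80*(-55) = 4400)
Z/(M + h) = -704687/(4400 + 1428) = -704687/5828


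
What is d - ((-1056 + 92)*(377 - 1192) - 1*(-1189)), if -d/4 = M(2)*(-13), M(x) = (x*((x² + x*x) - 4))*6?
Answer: -784353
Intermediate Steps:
M(x) = 6*x*(-4 + 2*x²) (M(x) = (x*((x² + x²) - 4))*6 = (x*(2*x² - 4))*6 = (x*(-4 + 2*x²))*6 = 6*x*(-4 + 2*x²))
d = 2496 (d = -4*12*2*(-2 + 2²)*(-13) = -4*12*2*(-2 + 4)*(-13) = -4*12*2*2*(-13) = -192*(-13) = -4*(-624) = 2496)
d - ((-1056 + 92)*(377 - 1192) - 1*(-1189)) = 2496 - ((-1056 + 92)*(377 - 1192) - 1*(-1189)) = 2496 - (-964*(-815) + 1189) = 2496 - (785660 + 1189) = 2496 - 1*786849 = 2496 - 786849 = -784353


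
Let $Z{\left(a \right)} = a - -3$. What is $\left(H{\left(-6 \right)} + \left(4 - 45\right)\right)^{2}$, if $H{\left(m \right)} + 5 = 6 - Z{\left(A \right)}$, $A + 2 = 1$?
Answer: $1764$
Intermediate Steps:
$A = -1$ ($A = -2 + 1 = -1$)
$Z{\left(a \right)} = 3 + a$ ($Z{\left(a \right)} = a + 3 = 3 + a$)
$H{\left(m \right)} = -1$ ($H{\left(m \right)} = -5 + \left(6 - \left(3 - 1\right)\right) = -5 + \left(6 - 2\right) = -5 + 4 = -1$)
$\left(H{\left(-6 \right)} + \left(4 - 45\right)\right)^{2} = \left(-1 + \left(4 - 45\right)\right)^{2} = \left(-1 - 41\right)^{2} = \left(-42\right)^{2} = 1764$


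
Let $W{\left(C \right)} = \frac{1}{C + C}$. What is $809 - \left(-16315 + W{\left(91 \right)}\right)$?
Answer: $\frac{3116567}{182} \approx 17124.0$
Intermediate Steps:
$W{\left(C \right)} = \frac{1}{2 C}$
$809 - \left(-16315 + W{\left(91 \right)}\right) = 809 + \left(16315 - \frac{1}{2 \cdot 91}\right) = 809 + \left(16315 - \frac{1}{2} \cdot \frac{1}{91}\right) = 809 + \left(16315 - \frac{1}{182}\right) = 809 + \frac{2969329}{182} = \frac{3116567}{182}$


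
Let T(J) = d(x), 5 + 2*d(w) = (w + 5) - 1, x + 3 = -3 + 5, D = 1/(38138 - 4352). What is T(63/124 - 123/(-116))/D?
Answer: -33786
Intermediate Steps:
D = 1/33786 ≈ 2.9598e-5
x = -1 (x = -3 + (-3 + 5) = -3 + 2 = -1)
d(w) = -½ + w/2 (d(w) = -5/2 + ((w + 5) - 1)/2 = -5/2 + ((5 + w) - 1)/2 = -5/2 + (4 + w)/2 = -5/2 + (2 + w/2) = -½ + w/2)
T(J) = -1 (T(J) = -½ + (½)*(-1) = -½ - ½ = -1)
T(63/124 - 123/(-116))/D = -1/1/33786 = -1*33786 = -33786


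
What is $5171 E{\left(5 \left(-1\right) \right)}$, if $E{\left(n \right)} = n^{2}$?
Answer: $129275$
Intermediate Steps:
$5171 E{\left(5 \left(-1\right) \right)} = 5171 \left(5 \left(-1\right)\right)^{2} = 5171 \left(-5\right)^{2} = 5171 \cdot 25 = 129275$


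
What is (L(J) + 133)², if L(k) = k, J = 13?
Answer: 21316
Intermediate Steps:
(L(J) + 133)² = (13 + 133)² = 146² = 21316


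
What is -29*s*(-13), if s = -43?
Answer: -16211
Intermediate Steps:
-29*s*(-13) = -29*(-43)*(-13) = 1247*(-13) = -16211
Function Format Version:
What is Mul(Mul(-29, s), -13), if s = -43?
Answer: -16211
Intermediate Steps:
Mul(Mul(-29, s), -13) = Mul(Mul(-29, -43), -13) = Mul(1247, -13) = -16211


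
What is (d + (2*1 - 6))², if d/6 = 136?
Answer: 659344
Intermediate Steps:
d = 816 (d = 6*136 = 816)
(d + (2*1 - 6))² = (816 + (2*1 - 6))² = (816 + (2 - 6))² = (816 - 4)² = 812² = 659344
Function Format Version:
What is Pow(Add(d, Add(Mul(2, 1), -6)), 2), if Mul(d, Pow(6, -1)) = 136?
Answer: 659344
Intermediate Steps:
d = 816 (d = Mul(6, 136) = 816)
Pow(Add(d, Add(Mul(2, 1), -6)), 2) = Pow(Add(816, Add(Mul(2, 1), -6)), 2) = Pow(Add(816, Add(2, -6)), 2) = Pow(Add(816, -4), 2) = Pow(812, 2) = 659344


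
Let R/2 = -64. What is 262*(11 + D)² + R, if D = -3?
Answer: 16640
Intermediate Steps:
R = -128 (R = 2*(-64) = -128)
262*(11 + D)² + R = 262*(11 - 3)² - 128 = 262*8² - 128 = 262*64 - 128 = 16768 - 128 = 16640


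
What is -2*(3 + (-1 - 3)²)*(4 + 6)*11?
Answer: -4180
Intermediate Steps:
-2*(3 + (-1 - 3)²)*(4 + 6)*11 = -2*(3 + (-4)²)*10*11 = -2*(3 + 16)*10*11 = -38*10*11 = -2*190*11 = -380*11 = -4180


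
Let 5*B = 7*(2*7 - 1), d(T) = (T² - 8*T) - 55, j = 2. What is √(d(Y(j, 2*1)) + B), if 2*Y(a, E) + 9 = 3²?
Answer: 2*I*√230/5 ≈ 6.0663*I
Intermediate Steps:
Y(a, E) = 0 (Y(a, E) = -9/2 + (½)*3² = -9/2 + (½)*9 = -9/2 + 9/2 = 0)
d(T) = -55 + T² - 8*T
B = 91/5 (B = (7*(2*7 - 1))/5 = (7*(14 - 1))/5 = (7*13)/5 = (⅕)*91 = 91/5 ≈ 18.200)
√(d(Y(j, 2*1)) + B) = √((-55 + 0² - 8*0) + 91/5) = √((-55 + 0 + 0) + 91/5) = √(-55 + 91/5) = √(-184/5) = 2*I*√230/5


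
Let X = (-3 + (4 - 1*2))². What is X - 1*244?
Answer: -243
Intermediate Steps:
X = 1 (X = (-3 + (4 - 2))² = (-3 + 2)² = (-1)² = 1)
X - 1*244 = 1 - 1*244 = 1 - 244 = -243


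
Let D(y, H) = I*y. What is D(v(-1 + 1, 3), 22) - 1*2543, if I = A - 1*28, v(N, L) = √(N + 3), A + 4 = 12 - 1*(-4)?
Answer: -2543 - 16*√3 ≈ -2570.7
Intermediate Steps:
A = 12 (A = -4 + (12 - 1*(-4)) = -4 + (12 + 4) = -4 + 16 = 12)
v(N, L) = √(3 + N)
I = -16 (I = 12 - 1*28 = 12 - 28 = -16)
D(y, H) = -16*y
D(v(-1 + 1, 3), 22) - 1*2543 = -16*√(3 + (-1 + 1)) - 1*2543 = -16*√(3 + 0) - 2543 = -16*√3 - 2543 = -2543 - 16*√3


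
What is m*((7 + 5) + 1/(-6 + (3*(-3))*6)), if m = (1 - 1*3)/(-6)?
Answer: 719/180 ≈ 3.9944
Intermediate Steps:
m = ⅓ (m = (1 - 3)*(-⅙) = -2*(-⅙) = ⅓ ≈ 0.33333)
m*((7 + 5) + 1/(-6 + (3*(-3))*6)) = ((7 + 5) + 1/(-6 + (3*(-3))*6))/3 = (12 + 1/(-6 - 9*6))/3 = (12 + 1/(-6 - 54))/3 = (12 + 1/(-60))/3 = (12 - 1/60)/3 = (⅓)*(719/60) = 719/180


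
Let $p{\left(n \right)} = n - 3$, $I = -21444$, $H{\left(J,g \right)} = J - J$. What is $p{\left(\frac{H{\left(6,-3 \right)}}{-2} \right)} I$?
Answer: $64332$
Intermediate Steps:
$H{\left(J,g \right)} = 0$
$p{\left(n \right)} = -3 + n$
$p{\left(\frac{H{\left(6,-3 \right)}}{-2} \right)} I = \left(-3 + \frac{0}{-2}\right) \left(-21444\right) = \left(-3 + 0 \left(- \frac{1}{2}\right)\right) \left(-21444\right) = \left(-3 + 0\right) \left(-21444\right) = \left(-3\right) \left(-21444\right) = 64332$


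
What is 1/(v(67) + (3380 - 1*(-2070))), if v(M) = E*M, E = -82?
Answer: -1/44 ≈ -0.022727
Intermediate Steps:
v(M) = -82*M
1/(v(67) + (3380 - 1*(-2070))) = 1/(-82*67 + (3380 - 1*(-2070))) = 1/(-5494 + (3380 + 2070)) = 1/(-5494 + 5450) = 1/(-44) = -1/44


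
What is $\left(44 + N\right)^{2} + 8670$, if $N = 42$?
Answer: $16066$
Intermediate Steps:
$\left(44 + N\right)^{2} + 8670 = \left(44 + 42\right)^{2} + 8670 = 86^{2} + 8670 = 7396 + 8670 = 16066$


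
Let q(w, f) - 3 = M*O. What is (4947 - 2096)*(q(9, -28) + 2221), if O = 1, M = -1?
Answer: 6337773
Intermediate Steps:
q(w, f) = 2 (q(w, f) = 3 - 1*1 = 3 - 1 = 2)
(4947 - 2096)*(q(9, -28) + 2221) = (4947 - 2096)*(2 + 2221) = 2851*2223 = 6337773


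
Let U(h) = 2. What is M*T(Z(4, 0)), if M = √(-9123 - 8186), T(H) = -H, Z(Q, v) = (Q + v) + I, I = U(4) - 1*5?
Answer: -I*√17309 ≈ -131.56*I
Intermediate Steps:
I = -3 (I = 2 - 1*5 = 2 - 5 = -3)
Z(Q, v) = -3 + Q + v (Z(Q, v) = (Q + v) - 3 = -3 + Q + v)
M = I*√17309 (M = √(-17309) = I*√17309 ≈ 131.56*I)
M*T(Z(4, 0)) = (I*√17309)*(-(-3 + 4 + 0)) = (I*√17309)*(-1*1) = (I*√17309)*(-1) = -I*√17309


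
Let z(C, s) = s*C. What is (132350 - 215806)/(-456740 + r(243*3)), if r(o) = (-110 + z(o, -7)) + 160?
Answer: 83456/461793 ≈ 0.18072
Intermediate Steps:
z(C, s) = C*s
r(o) = 50 - 7*o (r(o) = (-110 + o*(-7)) + 160 = (-110 - 7*o) + 160 = 50 - 7*o)
(132350 - 215806)/(-456740 + r(243*3)) = (132350 - 215806)/(-456740 + (50 - 1701*3)) = -83456/(-456740 + (50 - 7*729)) = -83456/(-456740 + (50 - 5103)) = -83456/(-456740 - 5053) = -83456/(-461793) = -83456*(-1/461793) = 83456/461793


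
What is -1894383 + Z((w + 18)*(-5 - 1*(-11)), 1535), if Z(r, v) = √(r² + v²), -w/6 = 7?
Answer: -1894383 + √2376961 ≈ -1.8928e+6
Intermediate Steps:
w = -42 (w = -6*7 = -42)
-1894383 + Z((w + 18)*(-5 - 1*(-11)), 1535) = -1894383 + √(((-42 + 18)*(-5 - 1*(-11)))² + 1535²) = -1894383 + √((-24*(-5 + 11))² + 2356225) = -1894383 + √((-24*6)² + 2356225) = -1894383 + √((-144)² + 2356225) = -1894383 + √(20736 + 2356225) = -1894383 + √2376961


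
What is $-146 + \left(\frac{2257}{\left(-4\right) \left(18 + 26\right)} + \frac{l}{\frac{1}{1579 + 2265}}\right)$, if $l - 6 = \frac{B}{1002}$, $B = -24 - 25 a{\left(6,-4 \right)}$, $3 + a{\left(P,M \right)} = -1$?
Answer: $\frac{2045395483}{88176} \approx 23197.0$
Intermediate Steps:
$a{\left(P,M \right)} = -4$ ($a{\left(P,M \right)} = -3 - 1 = -4$)
$B = 76$ ($B = -24 - -100 = -24 + 100 = 76$)
$l = \frac{3044}{501}$ ($l = 6 + \frac{76}{1002} = 6 + 76 \cdot \frac{1}{1002} = 6 + \frac{38}{501} = \frac{3044}{501} \approx 6.0759$)
$-146 + \left(\frac{2257}{\left(-4\right) \left(18 + 26\right)} + \frac{l}{\frac{1}{1579 + 2265}}\right) = -146 + \left(\frac{2257}{\left(-4\right) \left(18 + 26\right)} + \frac{3044}{501 \frac{1}{1579 + 2265}}\right) = -146 + \left(\frac{2257}{\left(-4\right) 44} + \frac{3044}{501 \cdot \frac{1}{3844}}\right) = -146 + \left(\frac{2257}{-176} + \frac{3044 \frac{1}{\frac{1}{3844}}}{501}\right) = -146 + \left(2257 \left(- \frac{1}{176}\right) + \frac{3044}{501} \cdot 3844\right) = -146 + \left(- \frac{2257}{176} + \frac{11701136}{501}\right) = -146 + \frac{2058269179}{88176} = \frac{2045395483}{88176}$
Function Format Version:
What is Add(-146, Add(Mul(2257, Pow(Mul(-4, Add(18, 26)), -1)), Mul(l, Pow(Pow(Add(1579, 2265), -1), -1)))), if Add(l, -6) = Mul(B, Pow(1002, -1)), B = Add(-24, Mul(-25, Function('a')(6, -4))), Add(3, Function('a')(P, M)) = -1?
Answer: Rational(2045395483, 88176) ≈ 23197.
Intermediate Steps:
Function('a')(P, M) = -4 (Function('a')(P, M) = Add(-3, -1) = -4)
B = 76 (B = Add(-24, Mul(-25, -4)) = Add(-24, 100) = 76)
l = Rational(3044, 501) (l = Add(6, Mul(76, Pow(1002, -1))) = Add(6, Mul(76, Rational(1, 1002))) = Add(6, Rational(38, 501)) = Rational(3044, 501) ≈ 6.0759)
Add(-146, Add(Mul(2257, Pow(Mul(-4, Add(18, 26)), -1)), Mul(l, Pow(Pow(Add(1579, 2265), -1), -1)))) = Add(-146, Add(Mul(2257, Pow(Mul(-4, Add(18, 26)), -1)), Mul(Rational(3044, 501), Pow(Pow(Add(1579, 2265), -1), -1)))) = Add(-146, Add(Mul(2257, Pow(Mul(-4, 44), -1)), Mul(Rational(3044, 501), Pow(Pow(3844, -1), -1)))) = Add(-146, Add(Mul(2257, Pow(-176, -1)), Mul(Rational(3044, 501), Pow(Rational(1, 3844), -1)))) = Add(-146, Add(Mul(2257, Rational(-1, 176)), Mul(Rational(3044, 501), 3844))) = Add(-146, Add(Rational(-2257, 176), Rational(11701136, 501))) = Add(-146, Rational(2058269179, 88176)) = Rational(2045395483, 88176)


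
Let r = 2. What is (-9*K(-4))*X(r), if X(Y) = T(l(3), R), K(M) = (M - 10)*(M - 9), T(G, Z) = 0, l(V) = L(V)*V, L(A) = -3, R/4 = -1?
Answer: 0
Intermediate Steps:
R = -4 (R = 4*(-1) = -4)
l(V) = -3*V
K(M) = (-10 + M)*(-9 + M)
X(Y) = 0
(-9*K(-4))*X(r) = -9*(90 + (-4)**2 - 19*(-4))*0 = -9*(90 + 16 + 76)*0 = -9*182*0 = -1638*0 = 0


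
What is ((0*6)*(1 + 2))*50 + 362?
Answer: 362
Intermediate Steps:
((0*6)*(1 + 2))*50 + 362 = (0*3)*50 + 362 = 0*50 + 362 = 0 + 362 = 362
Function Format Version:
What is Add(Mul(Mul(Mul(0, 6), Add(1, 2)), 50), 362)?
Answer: 362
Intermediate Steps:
Add(Mul(Mul(Mul(0, 6), Add(1, 2)), 50), 362) = Add(Mul(Mul(0, 3), 50), 362) = Add(Mul(0, 50), 362) = Add(0, 362) = 362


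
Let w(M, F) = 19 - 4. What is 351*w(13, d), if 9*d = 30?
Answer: 5265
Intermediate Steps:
d = 10/3 (d = (1/9)*30 = 10/3 ≈ 3.3333)
w(M, F) = 15
351*w(13, d) = 351*15 = 5265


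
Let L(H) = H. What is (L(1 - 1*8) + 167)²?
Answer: 25600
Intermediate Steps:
(L(1 - 1*8) + 167)² = ((1 - 1*8) + 167)² = ((1 - 8) + 167)² = (-7 + 167)² = 160² = 25600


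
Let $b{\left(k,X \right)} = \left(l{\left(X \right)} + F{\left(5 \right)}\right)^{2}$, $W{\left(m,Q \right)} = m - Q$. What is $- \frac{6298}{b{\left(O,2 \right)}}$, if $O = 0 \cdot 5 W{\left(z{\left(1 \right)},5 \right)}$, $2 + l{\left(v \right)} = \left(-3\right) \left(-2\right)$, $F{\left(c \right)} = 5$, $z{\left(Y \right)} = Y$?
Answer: $- \frac{6298}{81} \approx -77.753$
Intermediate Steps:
$l{\left(v \right)} = 4$ ($l{\left(v \right)} = -2 - -6 = -2 + 6 = 4$)
$O = 0$ ($O = 0 \cdot 5 \left(1 - 5\right) = 0 \left(1 - 5\right) = 0 \left(-4\right) = 0$)
$b{\left(k,X \right)} = 81$ ($b{\left(k,X \right)} = \left(4 + 5\right)^{2} = 9^{2} = 81$)
$- \frac{6298}{b{\left(O,2 \right)}} = - \frac{6298}{81}$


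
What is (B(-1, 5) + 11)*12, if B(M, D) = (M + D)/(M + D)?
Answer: 144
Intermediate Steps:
B(M, D) = 1 (B(M, D) = (D + M)/(D + M) = 1)
(B(-1, 5) + 11)*12 = (1 + 11)*12 = 12*12 = 144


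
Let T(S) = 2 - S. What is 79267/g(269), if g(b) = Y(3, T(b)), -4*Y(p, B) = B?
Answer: 317068/267 ≈ 1187.5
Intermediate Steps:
Y(p, B) = -B/4
g(b) = -½ + b/4 (g(b) = -(2 - b)/4 = -½ + b/4)
79267/g(269) = 79267/(-½ + (¼)*269) = 79267/(-½ + 269/4) = 79267/(267/4) = 79267*(4/267) = 317068/267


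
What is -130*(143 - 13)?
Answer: -16900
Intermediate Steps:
-130*(143 - 13) = -130*130 = -16900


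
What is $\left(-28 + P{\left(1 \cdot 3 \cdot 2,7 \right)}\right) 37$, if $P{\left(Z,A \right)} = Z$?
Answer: $-814$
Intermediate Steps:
$\left(-28 + P{\left(1 \cdot 3 \cdot 2,7 \right)}\right) 37 = \left(-28 + 1 \cdot 3 \cdot 2\right) 37 = \left(-28 + 3 \cdot 2\right) 37 = \left(-28 + 6\right) 37 = \left(-22\right) 37 = -814$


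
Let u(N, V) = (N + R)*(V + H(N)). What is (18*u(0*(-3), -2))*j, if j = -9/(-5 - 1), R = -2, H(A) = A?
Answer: 108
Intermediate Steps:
j = 3/2 (j = -9/(-6) = -9*(-⅙) = 3/2 ≈ 1.5000)
u(N, V) = (-2 + N)*(N + V) (u(N, V) = (N - 2)*(V + N) = (-2 + N)*(N + V))
(18*u(0*(-3), -2))*j = (18*((0*(-3))² - 0*(-3) - 2*(-2) + (0*(-3))*(-2)))*(3/2) = (18*(0² - 2*0 + 4 + 0*(-2)))*(3/2) = (18*(0 + 0 + 4 + 0))*(3/2) = (18*4)*(3/2) = 72*(3/2) = 108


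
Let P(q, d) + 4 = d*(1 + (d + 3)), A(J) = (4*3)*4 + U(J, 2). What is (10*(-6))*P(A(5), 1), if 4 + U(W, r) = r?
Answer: -60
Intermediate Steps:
U(W, r) = -4 + r
A(J) = 46 (A(J) = (4*3)*4 + (-4 + 2) = 12*4 - 2 = 48 - 2 = 46)
P(q, d) = -4 + d*(4 + d) (P(q, d) = -4 + d*(1 + (d + 3)) = -4 + d*(1 + (3 + d)) = -4 + d*(4 + d))
(10*(-6))*P(A(5), 1) = (10*(-6))*(-4 + 1² + 4*1) = -60*(-4 + 1 + 4) = -60*1 = -60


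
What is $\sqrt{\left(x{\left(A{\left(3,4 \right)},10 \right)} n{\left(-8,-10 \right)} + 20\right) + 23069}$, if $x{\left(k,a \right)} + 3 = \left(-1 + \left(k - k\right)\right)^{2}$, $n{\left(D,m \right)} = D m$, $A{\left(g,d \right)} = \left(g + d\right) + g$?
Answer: $\sqrt{22929} \approx 151.42$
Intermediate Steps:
$A{\left(g,d \right)} = d + 2 g$ ($A{\left(g,d \right)} = \left(d + g\right) + g = d + 2 g$)
$x{\left(k,a \right)} = -2$ ($x{\left(k,a \right)} = -3 + \left(-1 + \left(k - k\right)\right)^{2} = -3 + \left(-1 + 0\right)^{2} = -3 + \left(-1\right)^{2} = -3 + 1 = -2$)
$\sqrt{\left(x{\left(A{\left(3,4 \right)},10 \right)} n{\left(-8,-10 \right)} + 20\right) + 23069} = \sqrt{\left(- 2 \left(\left(-8\right) \left(-10\right)\right) + 20\right) + 23069} = \sqrt{\left(\left(-2\right) 80 + 20\right) + 23069} = \sqrt{\left(-160 + 20\right) + 23069} = \sqrt{-140 + 23069} = \sqrt{22929}$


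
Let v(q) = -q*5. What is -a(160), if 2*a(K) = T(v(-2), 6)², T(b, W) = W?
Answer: -18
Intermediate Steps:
v(q) = -5*q
a(K) = 18 (a(K) = (½)*6² = (½)*36 = 18)
-a(160) = -1*18 = -18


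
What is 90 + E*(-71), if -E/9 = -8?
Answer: -5022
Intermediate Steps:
E = 72 (E = -9*(-8) = 72)
90 + E*(-71) = 90 + 72*(-71) = 90 - 5112 = -5022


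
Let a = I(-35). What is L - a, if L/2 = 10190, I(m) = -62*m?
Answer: 18210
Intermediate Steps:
L = 20380 (L = 2*10190 = 20380)
a = 2170 (a = -62*(-35) = 2170)
L - a = 20380 - 1*2170 = 20380 - 2170 = 18210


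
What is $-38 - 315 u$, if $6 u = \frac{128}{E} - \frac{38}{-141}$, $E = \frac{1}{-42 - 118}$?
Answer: $\frac{50531949}{47} \approx 1.0751 \cdot 10^{6}$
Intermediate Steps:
$E = - \frac{1}{160}$ ($E = \frac{1}{-160} = - \frac{1}{160} \approx -0.00625$)
$u = - \frac{1443821}{423}$ ($u = \frac{\frac{128}{- \frac{1}{160}} - \frac{38}{-141}}{6} = \frac{128 \left(-160\right) - - \frac{38}{141}}{6} = \frac{-20480 + \frac{38}{141}}{6} = \frac{1}{6} \left(- \frac{2887642}{141}\right) = - \frac{1443821}{423} \approx -3413.3$)
$-38 - 315 u = -38 - - \frac{50533735}{47} = -38 + \frac{50533735}{47} = \frac{50531949}{47}$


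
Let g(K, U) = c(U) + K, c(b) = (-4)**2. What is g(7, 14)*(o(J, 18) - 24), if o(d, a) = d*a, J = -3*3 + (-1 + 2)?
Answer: -3864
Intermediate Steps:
c(b) = 16
J = -8 (J = -9 + 1 = -8)
g(K, U) = 16 + K
o(d, a) = a*d
g(7, 14)*(o(J, 18) - 24) = (16 + 7)*(18*(-8) - 24) = 23*(-144 - 24) = 23*(-168) = -3864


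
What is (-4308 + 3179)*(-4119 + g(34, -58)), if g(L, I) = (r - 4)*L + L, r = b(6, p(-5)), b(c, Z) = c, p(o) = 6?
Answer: 4535193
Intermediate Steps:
r = 6
g(L, I) = 3*L (g(L, I) = (6 - 4)*L + L = 2*L + L = 3*L)
(-4308 + 3179)*(-4119 + g(34, -58)) = (-4308 + 3179)*(-4119 + 3*34) = -1129*(-4119 + 102) = -1129*(-4017) = 4535193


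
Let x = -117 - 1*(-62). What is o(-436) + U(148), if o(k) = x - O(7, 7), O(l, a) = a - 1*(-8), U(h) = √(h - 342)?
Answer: -70 + I*√194 ≈ -70.0 + 13.928*I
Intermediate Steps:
U(h) = √(-342 + h)
O(l, a) = 8 + a (O(l, a) = a + 8 = 8 + a)
x = -55 (x = -117 + 62 = -55)
o(k) = -70 (o(k) = -55 - (8 + 7) = -55 - 1*15 = -55 - 15 = -70)
o(-436) + U(148) = -70 + √(-342 + 148) = -70 + √(-194) = -70 + I*√194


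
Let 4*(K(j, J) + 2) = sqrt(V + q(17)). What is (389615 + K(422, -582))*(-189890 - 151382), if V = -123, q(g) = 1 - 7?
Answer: -132964007736 - 85318*I*sqrt(129) ≈ -1.3296e+11 - 9.6903e+5*I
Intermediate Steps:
q(g) = -6
K(j, J) = -2 + I*sqrt(129)/4 (K(j, J) = -2 + sqrt(-123 - 6)/4 = -2 + sqrt(-129)/4 = -2 + (I*sqrt(129))/4 = -2 + I*sqrt(129)/4)
(389615 + K(422, -582))*(-189890 - 151382) = (389615 + (-2 + I*sqrt(129)/4))*(-189890 - 151382) = (389613 + I*sqrt(129)/4)*(-341272) = -132964007736 - 85318*I*sqrt(129)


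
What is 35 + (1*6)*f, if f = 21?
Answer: 161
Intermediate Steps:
35 + (1*6)*f = 35 + (1*6)*21 = 35 + 6*21 = 35 + 126 = 161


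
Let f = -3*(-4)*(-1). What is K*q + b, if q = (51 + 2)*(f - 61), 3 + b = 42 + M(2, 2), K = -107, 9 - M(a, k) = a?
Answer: 414029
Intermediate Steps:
f = -12 (f = 12*(-1) = -12)
M(a, k) = 9 - a
b = 46 (b = -3 + (42 + (9 - 1*2)) = -3 + (42 + (9 - 2)) = -3 + (42 + 7) = -3 + 49 = 46)
q = -3869 (q = (51 + 2)*(-12 - 61) = 53*(-73) = -3869)
K*q + b = -107*(-3869) + 46 = 413983 + 46 = 414029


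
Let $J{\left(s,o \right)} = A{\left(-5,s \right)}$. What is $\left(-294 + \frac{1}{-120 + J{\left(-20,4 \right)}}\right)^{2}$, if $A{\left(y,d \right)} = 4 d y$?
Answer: $\frac{6776417761}{78400} \approx 86434.0$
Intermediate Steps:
$A{\left(y,d \right)} = 4 d y$
$J{\left(s,o \right)} = - 20 s$ ($J{\left(s,o \right)} = 4 s \left(-5\right) = - 20 s$)
$\left(-294 + \frac{1}{-120 + J{\left(-20,4 \right)}}\right)^{2} = \left(-294 + \frac{1}{-120 - -400}\right)^{2} = \left(-294 + \frac{1}{-120 + 400}\right)^{2} = \left(-294 + \frac{1}{280}\right)^{2} = \left(- \frac{82319}{280}\right)^{2} = \frac{6776417761}{78400}$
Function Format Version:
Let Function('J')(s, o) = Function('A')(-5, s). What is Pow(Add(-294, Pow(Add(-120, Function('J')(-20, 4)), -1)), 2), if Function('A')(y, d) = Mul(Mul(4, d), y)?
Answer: Rational(6776417761, 78400) ≈ 86434.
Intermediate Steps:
Function('A')(y, d) = Mul(4, d, y)
Function('J')(s, o) = Mul(-20, s) (Function('J')(s, o) = Mul(4, s, -5) = Mul(-20, s))
Pow(Add(-294, Pow(Add(-120, Function('J')(-20, 4)), -1)), 2) = Pow(Add(-294, Pow(Add(-120, Mul(-20, -20)), -1)), 2) = Pow(Add(-294, Pow(Add(-120, 400), -1)), 2) = Pow(Add(-294, Pow(280, -1)), 2) = Pow(Add(-294, Rational(1, 280)), 2) = Pow(Rational(-82319, 280), 2) = Rational(6776417761, 78400)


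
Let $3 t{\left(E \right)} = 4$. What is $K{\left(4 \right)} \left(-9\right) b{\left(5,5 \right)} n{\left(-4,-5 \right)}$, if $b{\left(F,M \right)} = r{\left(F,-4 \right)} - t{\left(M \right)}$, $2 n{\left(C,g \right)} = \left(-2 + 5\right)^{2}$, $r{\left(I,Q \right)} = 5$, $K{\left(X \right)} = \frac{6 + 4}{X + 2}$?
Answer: $- \frac{495}{2} \approx -247.5$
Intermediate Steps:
$K{\left(X \right)} = \frac{10}{2 + X}$
$t{\left(E \right)} = \frac{4}{3}$ ($t{\left(E \right)} = \frac{1}{3} \cdot 4 = \frac{4}{3}$)
$n{\left(C,g \right)} = \frac{9}{2}$ ($n{\left(C,g \right)} = \frac{\left(-2 + 5\right)^{2}}{2} = \frac{3^{2}}{2} = \frac{1}{2} \cdot 9 = \frac{9}{2}$)
$b{\left(F,M \right)} = \frac{11}{3}$ ($b{\left(F,M \right)} = 5 - \frac{4}{3} = \frac{11}{3}$)
$K{\left(4 \right)} \left(-9\right) b{\left(5,5 \right)} n{\left(-4,-5 \right)} = \frac{10}{2 + 4} \left(-9\right) \frac{11}{3} \cdot \frac{9}{2} = \frac{10}{6} \left(-9\right) \frac{33}{2} = 10 \cdot \frac{1}{6} \left(-9\right) \frac{33}{2} = \frac{5}{3} \left(-9\right) \frac{33}{2} = \left(-15\right) \frac{33}{2} = - \frac{495}{2}$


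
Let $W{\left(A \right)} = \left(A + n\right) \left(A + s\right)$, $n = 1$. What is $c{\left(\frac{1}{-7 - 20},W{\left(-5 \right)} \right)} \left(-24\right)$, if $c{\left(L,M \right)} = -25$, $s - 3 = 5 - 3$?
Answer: $600$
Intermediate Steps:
$s = 5$ ($s = 3 + \left(5 - 3\right) = 3 + 2 = 5$)
$W{\left(A \right)} = \left(1 + A\right) \left(5 + A\right)$ ($W{\left(A \right)} = \left(A + 1\right) \left(A + 5\right) = \left(1 + A\right) \left(5 + A\right)$)
$c{\left(\frac{1}{-7 - 20},W{\left(-5 \right)} \right)} \left(-24\right) = \left(-25\right) \left(-24\right) = 600$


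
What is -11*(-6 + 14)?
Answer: -88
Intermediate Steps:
-11*(-6 + 14) = -11*8 = -88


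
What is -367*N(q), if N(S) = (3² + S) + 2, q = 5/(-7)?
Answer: -26424/7 ≈ -3774.9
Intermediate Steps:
q = -5/7 (q = 5*(-⅐) = -5/7 ≈ -0.71429)
N(S) = 11 + S (N(S) = (9 + S) + 2 = 11 + S)
-367*N(q) = -367*(11 - 5/7) = -367*72/7 = -26424/7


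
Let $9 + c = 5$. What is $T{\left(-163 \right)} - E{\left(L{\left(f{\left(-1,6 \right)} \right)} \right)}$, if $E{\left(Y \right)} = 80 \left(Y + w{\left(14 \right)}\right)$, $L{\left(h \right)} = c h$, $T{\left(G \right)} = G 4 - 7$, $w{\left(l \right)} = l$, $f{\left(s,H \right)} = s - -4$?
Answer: $-819$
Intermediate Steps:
$c = -4$ ($c = -9 + 5 = -4$)
$f{\left(s,H \right)} = 4 + s$ ($f{\left(s,H \right)} = s + 4 = 4 + s$)
$T{\left(G \right)} = -7 + 4 G$ ($T{\left(G \right)} = 4 G - 7 = -7 + 4 G$)
$L{\left(h \right)} = - 4 h$
$E{\left(Y \right)} = 1120 + 80 Y$ ($E{\left(Y \right)} = 80 \left(Y + 14\right) = 80 \left(14 + Y\right) = 1120 + 80 Y$)
$T{\left(-163 \right)} - E{\left(L{\left(f{\left(-1,6 \right)} \right)} \right)} = \left(-7 + 4 \left(-163\right)\right) - \left(1120 + 80 \left(- 4 \left(4 - 1\right)\right)\right) = \left(-7 - 652\right) - \left(1120 + 80 \left(\left(-4\right) 3\right)\right) = -659 - \left(1120 + 80 \left(-12\right)\right) = -659 - \left(1120 - 960\right) = -659 - 160 = -819$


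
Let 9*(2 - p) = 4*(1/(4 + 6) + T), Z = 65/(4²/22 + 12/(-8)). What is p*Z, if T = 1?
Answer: -1144/9 ≈ -127.11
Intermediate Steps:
Z = -1430/17 (Z = 65/(16*(1/22) + 12*(-⅛)) = 65/(8/11 - 3/2) = 65/(-17/22) = 65*(-22/17) = -1430/17 ≈ -84.118)
p = 68/45 (p = 2 - 4*(1/(4 + 6) + 1)/9 = 2 - 4*(1/10 + 1)/9 = 2 - 4*(⅒ + 1)/9 = 2 - 4*11/(9*10) = 2 - ⅑*22/5 = 2 - 22/45 = 68/45 ≈ 1.5111)
p*Z = (68/45)*(-1430/17) = -1144/9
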